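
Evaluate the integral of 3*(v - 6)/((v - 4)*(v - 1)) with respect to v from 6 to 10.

-5*log(5) + 8*log(3)

Factor the denominator: v**2 - 5*v + 4 = (v - 1)(v - 4).
Partial fractions: 3*(v - 6)/((v - 4)*(v - 1)) = 5/(v - 1) - 2/(v - 4).
An antiderivative is F(v) = -2*log(v - 4) + 5*log(v - 1).
Then F(10) - F(6) = (-2*log(2) + 8*log(3)) - (-2*log(2) + 5*log(5)) = -5*log(5) + 8*log(3).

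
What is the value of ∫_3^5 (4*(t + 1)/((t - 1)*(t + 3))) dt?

Factor the denominator: t**2 + 2*t - 3 = (t + 3)(t - 1).
Partial fractions: 4*(t + 1)/((t - 1)*(t + 3)) = 2/(t + 3) + 2/(t - 1).
An antiderivative is F(t) = 2*log(t - 1) + 2*log(t + 3).
Then F(5) - F(3) = (10*log(2)) - (2*log(3) + 4*log(2)) = log(64/9).

log(64/9)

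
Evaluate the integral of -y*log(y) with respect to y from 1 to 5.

6 - 25*log(5)/2

Integrate by parts once (u = ln y, dv = -y dy).
An antiderivative is F(y) = -y**2*(2*log(y) - 1)/4.
Then F(5) - F(1) = (25/4 - 25*log(5)/2) - (1/4) = 6 - 25*log(5)/2.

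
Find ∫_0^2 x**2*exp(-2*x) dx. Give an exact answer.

Integrate by parts twice (u = x^2, dv = exp(-2*x) dx).
An antiderivative is F(x) = (-2*x**2 - 2*x - 1)*exp(-2*x)/4.
Then F(2) - F(0) = (-13*exp(-4)/4) - (-1/4) = (-13 + exp(4))*exp(-4)/4.

(-13 + exp(4))*exp(-4)/4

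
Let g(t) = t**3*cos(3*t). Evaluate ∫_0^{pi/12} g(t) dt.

Integrate by parts 3 times (u = t^3, dv = cos(3*t) dt).
An antiderivative is F(t) = t**3*sin(3*t)/3 + t**2*cos(3*t)/3 - 2*t*sin(3*t)/9 - 2*cos(3*t)/27.
Then F(pi/12) - F(0) = (sqrt(2)*(-384 - 96*pi + pi**3 + 12*pi**2)/10368) - (-2/27) = -sqrt(2)/27 - sqrt(2)*pi/108 + sqrt(2)*pi**3/10368 + sqrt(2)*pi**2/864 + 2/27.

-sqrt(2)/27 - sqrt(2)*pi/108 + sqrt(2)*pi**3/10368 + sqrt(2)*pi**2/864 + 2/27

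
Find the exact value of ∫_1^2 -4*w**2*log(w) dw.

Integrate by parts once (u = ln w, dv = -4*w**2 dw).
An antiderivative is F(w) = -4*w**3*(3*log(w) - 1)/9.
Then F(2) - F(1) = (32/9 - 32*log(2)/3) - (4/9) = 28/9 - 32*log(2)/3.

28/9 - 32*log(2)/3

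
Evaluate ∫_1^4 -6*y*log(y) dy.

45/2 - 96*log(2)

Integrate by parts once (u = ln y, dv = -6*y dy).
An antiderivative is F(y) = -3*y**2*(2*log(y) - 1)/2.
Then F(4) - F(1) = (24 - 96*log(2)) - (3/2) = 45/2 - 96*log(2).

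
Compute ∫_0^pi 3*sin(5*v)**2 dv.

Use the identity sin^2(5*v) = (1 - cos(10*v))/2.
An antiderivative is F(v) = 3*v/2 - 3*sin(10*v)/20.
Then F(pi) - F(0) = (3*pi/2) - (0) = 3*pi/2.

3*pi/2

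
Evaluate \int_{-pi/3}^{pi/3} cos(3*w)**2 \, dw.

pi/3

Use the identity cos^2(3*w) = (1 + cos(6*w))/2.
An antiderivative is F(w) = w/2 + sin(6*w)/12.
Then F(pi/3) - F(-pi/3) = (pi/6) - (-pi/6) = pi/3.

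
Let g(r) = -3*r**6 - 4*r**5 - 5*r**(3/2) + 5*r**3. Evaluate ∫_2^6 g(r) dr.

-3136960/21 - 72*sqrt(6) + 8*sqrt(2)

By the power rule, an antiderivative is F(r) = -3*r**7/7 - 2*r**6/3 - 2*r**(5/2) + 5*r**4/4.
Then F(6) - F(2) = (-1046196/7 - 72*sqrt(6)) - (-1628/21 - 8*sqrt(2)) = -3136960/21 - 72*sqrt(6) + 8*sqrt(2).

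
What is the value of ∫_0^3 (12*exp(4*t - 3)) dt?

-(3 - 3*exp(12))*exp(-3)

Let u = 4*t - 3, so du = 4 dt. When t = 0, u = -3; when t = 3, u = 9.
The integral becomes 3·∫ exp(u) du from -3 to 9, with antiderivative 3*exp(u).
Back in t: F(t) = 3*exp(4*t - 3).
Then F(3) - F(0) = (3*exp(9)) - (3*exp(-3)) = -(3 - 3*exp(12))*exp(-3).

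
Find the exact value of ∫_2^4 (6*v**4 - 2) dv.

By the power rule, an antiderivative is F(v) = 6*v**5/5 - 2*v.
Then F(4) - F(2) = (6104/5) - (172/5) = 5932/5.

5932/5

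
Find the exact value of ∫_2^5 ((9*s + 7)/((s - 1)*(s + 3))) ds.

Factor the denominator: s**2 + 2*s - 3 = (s + 3)(s - 1).
Partial fractions: (9*s + 7)/((s - 1)*(s + 3)) = 5/(s + 3) + 4/(s - 1).
An antiderivative is F(s) = 4*log(s - 1) + 5*log(s + 3).
Then F(5) - F(2) = (23*log(2)) - (5*log(5)) = -5*log(5) + 23*log(2).

-5*log(5) + 23*log(2)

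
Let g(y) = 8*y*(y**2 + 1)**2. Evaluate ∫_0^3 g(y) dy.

1332

Let u = y**2 + 1, so du = 2*y dy. When y = 0, u = 1; when y = 3, u = 10.
The integral becomes 4·∫ u**2 du from 1 to 10, with antiderivative 4*u**3/3.
Back in y: F(y) = 4*(y**2 + 1)**3/3.
Then F(3) - F(0) = (4000/3) - (4/3) = 1332.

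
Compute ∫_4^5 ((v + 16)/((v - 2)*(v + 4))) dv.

log(8/3)

Factor the denominator: v**2 + 2*v - 8 = (v + 4)(v - 2).
Partial fractions: (v + 16)/((v - 2)*(v + 4)) = -2/(v + 4) + 3/(v - 2).
An antiderivative is F(v) = 3*log(v - 2) - 2*log(v + 4).
Then F(5) - F(4) = (-log(3)) - (-log(8)) = log(8/3).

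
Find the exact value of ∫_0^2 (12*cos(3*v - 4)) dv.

Let u = 3*v - 4, so du = 3 dv. When v = 0, u = -4; when v = 2, u = 2.
The integral becomes 4·∫ cos(u) du from -4 to 2, with antiderivative 4*sin(u).
Back in v: F(v) = 4*sin(3*v - 4).
Then F(2) - F(0) = (4*sin(2)) - (-4*sin(4)) = 4*sin(4) + 4*sin(2).

4*sin(4) + 4*sin(2)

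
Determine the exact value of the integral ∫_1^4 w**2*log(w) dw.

-7 + 128*log(2)/3

Integrate by parts once (u = ln w, dv = w**2 dw).
An antiderivative is F(w) = w**3*(3*log(w) - 1)/9.
Then F(4) - F(1) = (-64/9 + 128*log(2)/3) - (-1/9) = -7 + 128*log(2)/3.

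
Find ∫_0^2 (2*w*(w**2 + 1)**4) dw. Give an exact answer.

Let u = w**2 + 1, so du = 2*w dw. When w = 0, u = 1; when w = 2, u = 5.
The integral becomes ∫ u**4 du from 1 to 5, with antiderivative u**5/5.
Back in w: F(w) = (w**2 + 1)**5/5.
Then F(2) - F(0) = (625) - (1/5) = 3124/5.

3124/5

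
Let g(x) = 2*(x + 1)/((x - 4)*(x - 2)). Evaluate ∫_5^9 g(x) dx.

-3*log(7) + 3*log(3) + 5*log(5)

Factor the denominator: x**2 - 6*x + 8 = (x - 2)(x - 4).
Partial fractions: 2*(x + 1)/((x - 4)*(x - 2)) = -3/(x - 2) + 5/(x - 4).
An antiderivative is F(x) = 5*log(x - 4) - 3*log(x - 2).
Then F(9) - F(5) = (-3*log(7) + 5*log(5)) - (-log(27)) = -3*log(7) + 3*log(3) + 5*log(5).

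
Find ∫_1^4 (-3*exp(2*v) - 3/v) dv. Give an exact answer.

-3*exp(8)/2 - log(64) + 3*exp(2)/2

An antiderivative is F(v) = -3*exp(2*v)/2 - 3*log(v).
Then F(4) - F(1) = (-3*exp(8)/2 - log(64)) - (-3*exp(2)/2) = -3*exp(8)/2 - log(64) + 3*exp(2)/2.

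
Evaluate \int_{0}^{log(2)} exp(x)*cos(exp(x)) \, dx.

-sin(1) + sin(2)

Let u = exp(x), so du = exp(x) dx. When x = 0, u = 1; when x = log(2), u = 2.
The integral becomes ∫ cos(u) du from 1 to 2, with antiderivative sin(u).
Back in x: F(x) = sin(exp(x)).
Then F(log(2)) - F(0) = (sin(2)) - (sin(1)) = -sin(1) + sin(2).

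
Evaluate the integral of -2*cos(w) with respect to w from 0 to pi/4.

-sqrt(2)

An antiderivative is F(w) = -2*sin(w).
Then F(pi/4) - F(0) = (-sqrt(2)) - (0) = -sqrt(2).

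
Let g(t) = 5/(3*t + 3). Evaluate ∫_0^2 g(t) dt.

5*log(3)/3

An antiderivative is F(t) = 5*log(3*t + 3)/3.
Then F(2) - F(0) = (10*log(3)/3) - (5*log(3)/3) = 5*log(3)/3.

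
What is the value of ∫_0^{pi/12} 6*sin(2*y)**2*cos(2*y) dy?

1/8

Let u = sin(2*y), so du = 2*cos(2*y) dy. When y = 0, u = 0; when y = pi/12, u = 1/2.
The integral becomes 3·∫ u**2 du from 0 to 1/2, with antiderivative u**3.
Back in y: F(y) = sin(2*y)**3.
Then F(pi/12) - F(0) = (1/8) - (0) = 1/8.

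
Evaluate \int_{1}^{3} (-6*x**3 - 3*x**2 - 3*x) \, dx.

-158

By the power rule, an antiderivative is F(x) = -3*x**4/2 - x**3 - 3*x**2/2.
Then F(3) - F(1) = (-162) - (-4) = -158.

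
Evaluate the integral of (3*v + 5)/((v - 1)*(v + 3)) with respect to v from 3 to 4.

Factor the denominator: v**2 + 2*v - 3 = (v + 3)(v - 1).
Partial fractions: (3*v + 5)/((v - 1)*(v + 3)) = 1/(v + 3) + 2/(v - 1).
An antiderivative is F(v) = 2*log(v - 1) + log(v + 3).
Then F(4) - F(3) = (log(63)) - (log(24)) = log(21/8).

log(21/8)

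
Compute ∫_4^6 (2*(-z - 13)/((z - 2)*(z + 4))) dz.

Factor the denominator: z**2 + 2*z - 8 = (z + 4)(z - 2).
Partial fractions: 2*(-z - 13)/((z - 2)*(z + 4)) = 3/(z + 4) - 5/(z - 2).
An antiderivative is F(z) = -5*log(z - 2) + 3*log(z + 4).
Then F(6) - F(4) = (-7*log(2) + 3*log(5)) - (log(16)) = -11*log(2) + 3*log(5).

-11*log(2) + 3*log(5)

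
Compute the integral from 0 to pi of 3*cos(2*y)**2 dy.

Use the identity cos^2(2*y) = (1 + cos(4*y))/2.
An antiderivative is F(y) = 3*y/2 + 3*sin(4*y)/8.
Then F(pi) - F(0) = (3*pi/2) - (0) = 3*pi/2.

3*pi/2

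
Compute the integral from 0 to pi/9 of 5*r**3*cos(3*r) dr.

Integrate by parts 3 times (u = r^3, dv = 5*cos(3*r) dr).
An antiderivative is F(r) = 5*r**3*sin(3*r)/3 + 5*r**2*cos(3*r)/3 - 10*r*sin(3*r)/9 - 10*cos(3*r)/27.
Then F(pi/9) - F(0) = (-5*sqrt(3)*pi/81 - 5/27 + 5*sqrt(3)*pi**3/4374 + 5*pi**2/486) - (-10/27) = -5*sqrt(3)*pi/81 + 5*sqrt(3)*pi**3/4374 + 5*pi**2/486 + 5/27.

-5*sqrt(3)*pi/81 + 5*sqrt(3)*pi**3/4374 + 5*pi**2/486 + 5/27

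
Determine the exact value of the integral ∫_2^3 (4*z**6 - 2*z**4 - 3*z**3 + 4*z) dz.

147479/140

By the power rule, an antiderivative is F(z) = 4*z**7/7 - 2*z**5/5 - 3*z**4/4 + 2*z**2.
Then F(3) - F(2) = (155367/140) - (1972/35) = 147479/140.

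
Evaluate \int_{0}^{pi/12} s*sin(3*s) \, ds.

Integrate by parts once (u = s, dv = sin(3*s) ds).
An antiderivative is F(s) = -s*cos(3*s)/3 + sin(3*s)/9.
Then F(pi/12) - F(0) = (sqrt(2)*(4 - pi)/72) - (0) = sqrt(2)*(4 - pi)/72.

sqrt(2)*(4 - pi)/72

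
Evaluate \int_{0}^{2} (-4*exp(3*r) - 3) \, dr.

An antiderivative is F(r) = -4*exp(3*r)/3 - 3*r.
Then F(2) - F(0) = (-4*exp(6)/3 - 6) - (-4/3) = -4*exp(6)/3 - 14/3.

-4*exp(6)/3 - 14/3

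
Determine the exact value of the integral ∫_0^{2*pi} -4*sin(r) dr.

An antiderivative is F(r) = 4*cos(r).
Then F(2*pi) - F(0) = (4) - (4) = 0.

0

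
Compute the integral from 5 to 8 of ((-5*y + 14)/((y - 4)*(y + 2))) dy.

-4*log(5) - 6*log(2) + 4*log(7)

Factor the denominator: y**2 - 2*y - 8 = (y + 2)(y - 4).
Partial fractions: (-5*y + 14)/((y - 4)*(y + 2)) = -4/(y + 2) - 1/(y - 4).
An antiderivative is F(y) = -log(y - 4) - 4*log(y + 2).
Then F(8) - F(5) = (-4*log(5) - 6*log(2)) - (-4*log(7)) = -4*log(5) - 6*log(2) + 4*log(7).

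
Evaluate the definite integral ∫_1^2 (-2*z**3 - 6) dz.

-27/2

By the power rule, an antiderivative is F(z) = -z**4/2 - 6*z.
Then F(2) - F(1) = (-20) - (-13/2) = -27/2.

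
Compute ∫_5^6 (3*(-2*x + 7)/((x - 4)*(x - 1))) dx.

-5*log(5) + 9*log(2)

Factor the denominator: x**2 - 5*x + 4 = (x - 1)(x - 4).
Partial fractions: 3*(-2*x + 7)/((x - 4)*(x - 1)) = -5/(x - 1) - 1/(x - 4).
An antiderivative is F(x) = -log(x - 4) - 5*log(x - 1).
Then F(6) - F(5) = (-5*log(5) - log(2)) - (-10*log(2)) = -5*log(5) + 9*log(2).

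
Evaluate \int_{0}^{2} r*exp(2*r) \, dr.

1/4 + 3*exp(4)/4

Integrate by parts once (u = r, dv = exp(2*r) dr).
An antiderivative is F(r) = (2*r - 1)*exp(2*r)/4.
Then F(2) - F(0) = (3*exp(4)/4) - (-1/4) = 1/4 + 3*exp(4)/4.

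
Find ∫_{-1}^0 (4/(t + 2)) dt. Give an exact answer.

log(16)

An antiderivative is F(t) = 4*log(t + 2).
Then F(0) - F(-1) = (log(16)) - (0) = log(16).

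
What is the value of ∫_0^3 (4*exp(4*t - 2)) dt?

-(1 - exp(12))*exp(-2)

Let u = 4*t - 2, so du = 4 dt. When t = 0, u = -2; when t = 3, u = 10.
The integral becomes ∫ exp(u) du from -2 to 10, with antiderivative exp(u).
Back in t: F(t) = exp(4*t - 2).
Then F(3) - F(0) = (exp(10)) - (exp(-2)) = -(1 - exp(12))*exp(-2).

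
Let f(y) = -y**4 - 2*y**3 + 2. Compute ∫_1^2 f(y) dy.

By the power rule, an antiderivative is F(y) = -y**5/5 - y**4/2 + 2*y.
Then F(2) - F(1) = (-52/5) - (13/10) = -117/10.

-117/10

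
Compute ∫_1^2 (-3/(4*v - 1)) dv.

An antiderivative is F(v) = -3*log(4*v - 1)/4.
Then F(2) - F(1) = (-3*log(7)/4) - (-3*log(3)/4) = -3*log(7)/4 + 3*log(3)/4.

-3*log(7)/4 + 3*log(3)/4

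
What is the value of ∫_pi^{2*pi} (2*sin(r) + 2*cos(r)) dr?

An antiderivative is F(r) = 2*sin(r) - 2*cos(r).
Then F(2*pi) - F(pi) = (-2) - (2) = -4.

-4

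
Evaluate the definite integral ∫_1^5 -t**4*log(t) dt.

Integrate by parts once (u = ln t, dv = -t**4 dt).
An antiderivative is F(t) = -t**5*(5*log(t) - 1)/25.
Then F(5) - F(1) = (125 - 625*log(5)) - (1/25) = 3124/25 - 625*log(5).

3124/25 - 625*log(5)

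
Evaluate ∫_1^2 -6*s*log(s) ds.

9/2 - 12*log(2)

Integrate by parts once (u = ln s, dv = -6*s ds).
An antiderivative is F(s) = -3*s**2*(2*log(s) - 1)/2.
Then F(2) - F(1) = (6 - 12*log(2)) - (3/2) = 9/2 - 12*log(2).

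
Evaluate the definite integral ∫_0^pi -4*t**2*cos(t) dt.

Integrate by parts twice (u = t^2, dv = -4*cos(t) dt).
An antiderivative is F(t) = -4*t**2*sin(t) - 8*t*cos(t) + 8*sin(t).
Then F(pi) - F(0) = (8*pi) - (0) = 8*pi.

8*pi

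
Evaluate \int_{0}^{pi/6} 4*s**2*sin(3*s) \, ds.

Integrate by parts twice (u = s^2, dv = 4*sin(3*s) ds).
An antiderivative is F(s) = -4*s**2*cos(3*s)/3 + 8*s*sin(3*s)/9 + 8*cos(3*s)/27.
Then F(pi/6) - F(0) = (4*pi/27) - (8/27) = -8/27 + 4*pi/27.

-8/27 + 4*pi/27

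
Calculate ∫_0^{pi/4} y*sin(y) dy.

Integrate by parts once (u = y, dv = sin(y) dy).
An antiderivative is F(y) = -y*cos(y) + sin(y).
Then F(pi/4) - F(0) = (sqrt(2)*(4 - pi)/8) - (0) = sqrt(2)*(4 - pi)/8.

sqrt(2)*(4 - pi)/8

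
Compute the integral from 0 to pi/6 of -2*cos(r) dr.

-1

An antiderivative is F(r) = -2*sin(r).
Then F(pi/6) - F(0) = (-1) - (0) = -1.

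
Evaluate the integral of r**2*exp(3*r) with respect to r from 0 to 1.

-2/27 + 5*exp(3)/27

Integrate by parts twice (u = r^2, dv = exp(3*r) dr).
An antiderivative is F(r) = (9*r**2 - 6*r + 2)*exp(3*r)/27.
Then F(1) - F(0) = (5*exp(3)/27) - (2/27) = -2/27 + 5*exp(3)/27.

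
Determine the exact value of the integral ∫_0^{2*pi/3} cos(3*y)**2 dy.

pi/3

Use the identity cos^2(3*y) = (1 + cos(6*y))/2.
An antiderivative is F(y) = y/2 + sin(6*y)/12.
Then F(2*pi/3) - F(0) = (pi/3) - (0) = pi/3.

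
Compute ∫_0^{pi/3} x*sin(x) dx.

-pi/6 + sqrt(3)/2

Integrate by parts once (u = x, dv = sin(x) dx).
An antiderivative is F(x) = -x*cos(x) + sin(x).
Then F(pi/3) - F(0) = (-pi/6 + sqrt(3)/2) - (0) = -pi/6 + sqrt(3)/2.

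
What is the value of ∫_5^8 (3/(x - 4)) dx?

log(64)

An antiderivative is F(x) = 3*log(x - 4).
Then F(8) - F(5) = (log(64)) - (0) = log(64).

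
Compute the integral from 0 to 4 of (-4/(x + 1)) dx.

An antiderivative is F(x) = -4*log(x + 1).
Then F(4) - F(0) = (-4*log(5)) - (0) = -4*log(5).

-4*log(5)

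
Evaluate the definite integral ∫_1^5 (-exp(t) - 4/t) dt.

-exp(5) - 4*log(5) + exp(1)

An antiderivative is F(t) = -exp(t) - 4*log(t).
Then F(5) - F(1) = (-exp(5) - 4*log(5)) - (-exp(1)) = -exp(5) - 4*log(5) + exp(1).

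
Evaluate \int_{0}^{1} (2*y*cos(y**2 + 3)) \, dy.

Let u = y**2 + 3, so du = 2*y dy. When y = 0, u = 3; when y = 1, u = 4.
The integral becomes ∫ cos(u) du from 3 to 4, with antiderivative sin(u).
Back in y: F(y) = sin(y**2 + 3).
Then F(1) - F(0) = (sin(4)) - (sin(3)) = sin(4) - sin(3).

sin(4) - sin(3)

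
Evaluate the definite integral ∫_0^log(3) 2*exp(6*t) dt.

Let u = exp(t), so du = exp(t) dt. When t = 0, u = 1; when t = log(3), u = 3.
The integral becomes 2·∫ u**5 du from 1 to 3, with antiderivative u**6/3.
Back in t: F(t) = exp(6*t)/3.
Then F(log(3)) - F(0) = (243) - (1/3) = 728/3.

728/3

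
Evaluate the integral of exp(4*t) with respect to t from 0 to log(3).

20

Let u = exp(t), so du = exp(t) dt. When t = 0, u = 1; when t = log(3), u = 3.
The integral becomes ∫ u**3 du from 1 to 3, with antiderivative u**4/4.
Back in t: F(t) = exp(4*t)/4.
Then F(log(3)) - F(0) = (81/4) - (1/4) = 20.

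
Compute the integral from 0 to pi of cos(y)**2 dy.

Use the identity cos^2(y) = (1 + cos(2*y))/2.
An antiderivative is F(y) = y/2 + sin(2*y)/4.
Then F(pi) - F(0) = (pi/2) - (0) = pi/2.

pi/2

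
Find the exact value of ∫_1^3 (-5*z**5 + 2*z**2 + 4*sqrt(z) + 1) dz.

By the power rule, an antiderivative is F(z) = -5*z**6/6 + 8*z**(3/2)/3 + 2*z**3/3 + z.
Then F(3) - F(1) = (-1173/2 + 8*sqrt(3)) - (7/2) = -590 + 8*sqrt(3).

-590 + 8*sqrt(3)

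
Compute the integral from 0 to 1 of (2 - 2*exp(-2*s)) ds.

exp(-2) + 1

An antiderivative is F(s) = 2*s + exp(-2*s).
Then F(1) - F(0) = (exp(-2) + 2) - (1) = exp(-2) + 1.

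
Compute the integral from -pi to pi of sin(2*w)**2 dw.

Use the identity sin^2(2*w) = (1 - cos(4*w))/2.
An antiderivative is F(w) = w/2 - sin(4*w)/8.
Then F(pi) - F(-pi) = (pi/2) - (-pi/2) = pi.

pi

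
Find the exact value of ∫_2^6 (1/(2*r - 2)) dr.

log(5)/2

An antiderivative is F(r) = log(2*r - 2)/2.
Then F(6) - F(2) = (log(10)/2) - (log(2)/2) = log(5)/2.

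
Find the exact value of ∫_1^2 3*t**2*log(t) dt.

-7/3 + 8*log(2)

Integrate by parts once (u = ln t, dv = 3*t**2 dt).
An antiderivative is F(t) = t**3*(3*log(t) - 1)/3.
Then F(2) - F(1) = (-8/3 + 8*log(2)) - (-1/3) = -7/3 + 8*log(2).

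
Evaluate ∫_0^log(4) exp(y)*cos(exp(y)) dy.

-sin(1) + sin(4)

Let u = exp(y), so du = exp(y) dy. When y = 0, u = 1; when y = log(4), u = 4.
The integral becomes ∫ cos(u) du from 1 to 4, with antiderivative sin(u).
Back in y: F(y) = sin(exp(y)).
Then F(log(4)) - F(0) = (sin(4)) - (sin(1)) = -sin(1) + sin(4).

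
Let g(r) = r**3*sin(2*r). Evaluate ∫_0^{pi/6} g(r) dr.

Integrate by parts 3 times (u = r^3, dv = sin(2*r) dr).
An antiderivative is F(r) = -r**3*cos(2*r)/2 + 3*r**2*sin(2*r)/4 + 3*r*cos(2*r)/4 - 3*sin(2*r)/8.
Then F(pi/6) - F(0) = (-3*sqrt(3)/16 - pi**3/864 + sqrt(3)*pi**2/96 + pi/16) - (0) = -3*sqrt(3)/16 - pi**3/864 + sqrt(3)*pi**2/96 + pi/16.

-3*sqrt(3)/16 - pi**3/864 + sqrt(3)*pi**2/96 + pi/16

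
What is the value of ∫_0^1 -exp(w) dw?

1 - E

An antiderivative is F(w) = -exp(w).
Then F(1) - F(0) = (-E) - (-1) = 1 - E.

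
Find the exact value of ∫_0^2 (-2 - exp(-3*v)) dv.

-13/3 + exp(-6)/3

An antiderivative is F(v) = -2*v + exp(-3*v)/3.
Then F(2) - F(0) = (-4 + exp(-6)/3) - (1/3) = -13/3 + exp(-6)/3.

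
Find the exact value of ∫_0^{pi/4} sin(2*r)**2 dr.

Use the identity sin^2(2*r) = (1 - cos(4*r))/2.
An antiderivative is F(r) = r/2 - sin(4*r)/8.
Then F(pi/4) - F(0) = (pi/8) - (0) = pi/8.

pi/8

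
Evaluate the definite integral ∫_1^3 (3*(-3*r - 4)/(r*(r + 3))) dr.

-9*log(3) + 5*log(2)

Factor the denominator: r**2 + 3*r = (r + 3)r.
Partial fractions: 3*(-3*r - 4)/(r*(r + 3)) = -5/(r + 3) - 4/r.
An antiderivative is F(r) = -4*log(r) - 5*log(r + 3).
Then F(3) - F(1) = (-9*log(3) - 5*log(2)) - (-10*log(2)) = -9*log(3) + 5*log(2).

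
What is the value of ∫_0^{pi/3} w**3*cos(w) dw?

-sqrt(3)*pi + sqrt(3)*pi**3/54 + pi**2/6 + 3

Integrate by parts 3 times (u = w^3, dv = cos(w) dw).
An antiderivative is F(w) = w**3*sin(w) + 3*w**2*cos(w) - 6*w*sin(w) - 6*cos(w).
Then F(pi/3) - F(0) = (-sqrt(3)*pi - 3 + sqrt(3)*pi**3/54 + pi**2/6) - (-6) = -sqrt(3)*pi + sqrt(3)*pi**3/54 + pi**2/6 + 3.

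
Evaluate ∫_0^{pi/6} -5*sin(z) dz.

-5 + 5*sqrt(3)/2

An antiderivative is F(z) = 5*cos(z).
Then F(pi/6) - F(0) = (5*sqrt(3)/2) - (5) = -5 + 5*sqrt(3)/2.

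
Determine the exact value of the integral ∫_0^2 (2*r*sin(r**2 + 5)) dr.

cos(5) - cos(9)

Let u = r**2 + 5, so du = 2*r dr. When r = 0, u = 5; when r = 2, u = 9.
The integral becomes ∫ sin(u) du from 5 to 9, with antiderivative -cos(u).
Back in r: F(r) = -cos(r**2 + 5).
Then F(2) - F(0) = (-cos(9)) - (-cos(5)) = cos(5) - cos(9).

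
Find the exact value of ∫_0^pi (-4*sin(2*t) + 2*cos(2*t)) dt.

0

An antiderivative is F(t) = sin(2*t) + 2*cos(2*t).
Then F(pi) - F(0) = (2) - (2) = 0.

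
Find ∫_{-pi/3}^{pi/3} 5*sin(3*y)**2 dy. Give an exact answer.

Use the identity sin^2(3*y) = (1 - cos(6*y))/2.
An antiderivative is F(y) = 5*y/2 - 5*sin(6*y)/12.
Then F(pi/3) - F(-pi/3) = (5*pi/6) - (-5*pi/6) = 5*pi/3.

5*pi/3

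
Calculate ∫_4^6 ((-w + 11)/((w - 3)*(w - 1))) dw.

Factor the denominator: w**2 - 4*w + 3 = (w - 1)(w - 3).
Partial fractions: (-w + 11)/((w - 3)*(w - 1)) = -5/(w - 1) + 4/(w - 3).
An antiderivative is F(w) = 4*log(w - 3) - 5*log(w - 1).
Then F(6) - F(4) = (-5*log(5) + 4*log(3)) - (-5*log(3)) = -5*log(5) + 9*log(3).

-5*log(5) + 9*log(3)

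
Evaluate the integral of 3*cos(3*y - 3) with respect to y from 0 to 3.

Let u = 3*y - 3, so du = 3 dy. When y = 0, u = -3; when y = 3, u = 6.
The integral becomes ∫ cos(u) du from -3 to 6, with antiderivative sin(u).
Back in y: F(y) = sin(3*y - 3).
Then F(3) - F(0) = (sin(6)) - (-sin(3)) = sin(6) + sin(3).

sin(6) + sin(3)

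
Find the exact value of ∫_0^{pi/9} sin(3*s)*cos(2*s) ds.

Use the identity sin(3*s)cos(2*s) = [sin(5*s) + sin(s)]/2.
An antiderivative is F(s) = -cos(s)/2 - cos(5*s)/10.
Then F(pi/9) - F(0) = (-cos(pi/9)/2 + sin(pi/18)/10) - (-3/5) = -cos(pi/9)/2 + sin(pi/18)/10 + 3/5.

-cos(pi/9)/2 + sin(pi/18)/10 + 3/5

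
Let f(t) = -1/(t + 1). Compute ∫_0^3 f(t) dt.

-log(4)

An antiderivative is F(t) = -log(t + 1).
Then F(3) - F(0) = (-log(4)) - (0) = -log(4).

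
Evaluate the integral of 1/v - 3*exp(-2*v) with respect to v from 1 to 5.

-3*exp(-2)/2 + 3*exp(-10)/2 + log(5)

An antiderivative is F(v) = log(v) + 3*exp(-2*v)/2.
Then F(5) - F(1) = (3*exp(-10)/2 + log(5)) - (3*exp(-2)/2) = -3*exp(-2)/2 + 3*exp(-10)/2 + log(5).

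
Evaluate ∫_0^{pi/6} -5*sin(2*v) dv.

-5/4

An antiderivative is F(v) = 5*cos(2*v)/2.
Then F(pi/6) - F(0) = (5/4) - (5/2) = -5/4.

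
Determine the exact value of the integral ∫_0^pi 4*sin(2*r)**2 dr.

2*pi

Use the identity sin^2(2*r) = (1 - cos(4*r))/2.
An antiderivative is F(r) = 2*r - sin(4*r)/2.
Then F(pi) - F(0) = (2*pi) - (0) = 2*pi.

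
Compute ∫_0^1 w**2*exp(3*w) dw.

Integrate by parts twice (u = w^2, dv = exp(3*w) dw).
An antiderivative is F(w) = (9*w**2 - 6*w + 2)*exp(3*w)/27.
Then F(1) - F(0) = (5*exp(3)/27) - (2/27) = -2/27 + 5*exp(3)/27.

-2/27 + 5*exp(3)/27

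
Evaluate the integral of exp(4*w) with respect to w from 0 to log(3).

Let u = exp(w), so du = exp(w) dw. When w = 0, u = 1; when w = log(3), u = 3.
The integral becomes ∫ u**3 du from 1 to 3, with antiderivative u**4/4.
Back in w: F(w) = exp(4*w)/4.
Then F(log(3)) - F(0) = (81/4) - (1/4) = 20.

20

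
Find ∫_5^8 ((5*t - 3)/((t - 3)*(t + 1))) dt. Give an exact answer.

Factor the denominator: t**2 - 2*t - 3 = (t + 1)(t - 3).
Partial fractions: (5*t - 3)/((t - 3)*(t + 1)) = 2/(t + 1) + 3/(t - 3).
An antiderivative is F(t) = 3*log(t - 3) + 2*log(t + 1).
Then F(8) - F(5) = (4*log(3) + 3*log(5)) - (2*log(3) + 5*log(2)) = -5*log(2) + 2*log(3) + 3*log(5).

-5*log(2) + 2*log(3) + 3*log(5)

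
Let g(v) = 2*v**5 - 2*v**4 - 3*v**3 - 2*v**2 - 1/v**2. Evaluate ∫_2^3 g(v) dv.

By the power rule, an antiderivative is F(v) = v**6/3 - 2*v**5/5 - 3*v**4/4 - 2*v**3/3 + 1/v.
Then F(3) - F(2) = (4043/60) - (-83/10) = 4541/60.

4541/60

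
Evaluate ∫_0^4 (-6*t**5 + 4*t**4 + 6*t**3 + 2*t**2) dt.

-42752/15

By the power rule, an antiderivative is F(t) = -t**6 + 4*t**5/5 + 3*t**4/2 + 2*t**3/3.
Then F(4) - F(0) = (-42752/15) - (0) = -42752/15.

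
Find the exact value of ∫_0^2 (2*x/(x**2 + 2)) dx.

log(3)

Let u = x**2 + 2, so du = 2*x dx. When x = 0, u = 2; when x = 2, u = 6.
The integral becomes ∫ 1/u du from 2 to 6, with antiderivative log(u).
Back in x: F(x) = log(x**2 + 2).
Then F(2) - F(0) = (log(6)) - (log(2)) = log(3).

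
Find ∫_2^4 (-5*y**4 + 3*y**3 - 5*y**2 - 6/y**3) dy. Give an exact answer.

By the power rule, an antiderivative is F(y) = -y**5 + 3*y**4/4 - 5*y**3/3 + 3/y**2.
Then F(4) - F(2) = (-45047/48) - (-391/12) = -43483/48.

-43483/48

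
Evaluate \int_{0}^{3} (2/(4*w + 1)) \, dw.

An antiderivative is F(w) = log(4*w + 1)/2.
Then F(3) - F(0) = (log(13)/2) - (0) = log(13)/2.

log(13)/2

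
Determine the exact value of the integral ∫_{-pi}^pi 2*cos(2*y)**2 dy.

2*pi

Use the identity cos^2(2*y) = (1 + cos(4*y))/2.
An antiderivative is F(y) = y + sin(4*y)/4.
Then F(pi) - F(-pi) = (pi) - (-pi) = 2*pi.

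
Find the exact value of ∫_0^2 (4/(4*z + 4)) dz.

Let u = 4*z + 4, so du = 4 dz. When z = 0, u = 4; when z = 2, u = 12.
The integral becomes ∫ 1/u du from 4 to 12, with antiderivative log(u).
Back in z: F(z) = log(4*z + 4).
Then F(2) - F(0) = (log(12)) - (log(4)) = log(3).

log(3)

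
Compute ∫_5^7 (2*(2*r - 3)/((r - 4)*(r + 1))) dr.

Factor the denominator: r**2 - 3*r - 4 = (r + 1)(r - 4).
Partial fractions: 2*(2*r - 3)/((r - 4)*(r + 1)) = 2/(r + 1) + 2/(r - 4).
An antiderivative is F(r) = 2*log(r - 4) + 2*log(r + 1).
Then F(7) - F(5) = (2*log(3) + 6*log(2)) - (log(36)) = log(16).

log(16)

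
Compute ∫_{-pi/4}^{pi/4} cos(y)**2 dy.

1/2 + pi/4

Use the identity cos^2(y) = (1 + cos(2*y))/2.
An antiderivative is F(y) = y/2 + sin(2*y)/4.
Then F(pi/4) - F(-pi/4) = (1/4 + pi/8) - (-pi/8 - 1/4) = 1/2 + pi/4.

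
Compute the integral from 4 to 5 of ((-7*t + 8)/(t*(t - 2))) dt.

-4*log(5) - 3*log(3) + 11*log(2)

Factor the denominator: t**2 - 2*t = t(t - 2).
Partial fractions: (-7*t + 8)/(t*(t - 2)) = -4/t - 3/(t - 2).
An antiderivative is F(t) = -4*log(t) - 3*log(t - 2).
Then F(5) - F(4) = (-4*log(5) - 3*log(3)) - (-11*log(2)) = -4*log(5) - 3*log(3) + 11*log(2).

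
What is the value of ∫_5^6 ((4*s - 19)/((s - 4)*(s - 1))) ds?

-11*log(2) + 5*log(5)

Factor the denominator: s**2 - 5*s + 4 = (s - 1)(s - 4).
Partial fractions: (4*s - 19)/((s - 4)*(s - 1)) = 5/(s - 1) - 1/(s - 4).
An antiderivative is F(s) = -log(s - 4) + 5*log(s - 1).
Then F(6) - F(5) = (-log(2) + 5*log(5)) - (10*log(2)) = -11*log(2) + 5*log(5).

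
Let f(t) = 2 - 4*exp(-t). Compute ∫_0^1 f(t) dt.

-2 + 4*exp(-1)

An antiderivative is F(t) = 2*t + 4*exp(-t).
Then F(1) - F(0) = (4*exp(-1) + 2) - (4) = -2 + 4*exp(-1).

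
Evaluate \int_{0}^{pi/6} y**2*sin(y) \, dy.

Integrate by parts twice (u = y^2, dv = sin(y) dy).
An antiderivative is F(y) = -y**2*cos(y) + 2*y*sin(y) + 2*cos(y).
Then F(pi/6) - F(0) = (-sqrt(3)*pi**2/72 + pi/6 + sqrt(3)) - (2) = -2 - sqrt(3)*pi**2/72 + pi/6 + sqrt(3).

-2 - sqrt(3)*pi**2/72 + pi/6 + sqrt(3)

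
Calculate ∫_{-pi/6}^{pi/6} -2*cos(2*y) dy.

An antiderivative is F(y) = -sin(2*y).
Then F(pi/6) - F(-pi/6) = (-sqrt(3)/2) - (sqrt(3)/2) = -sqrt(3).

-sqrt(3)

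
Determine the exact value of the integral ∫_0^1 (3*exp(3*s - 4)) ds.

Let u = 3*s - 4, so du = 3 ds. When s = 0, u = -4; when s = 1, u = -1.
The integral becomes ∫ exp(u) du from -4 to -1, with antiderivative exp(u).
Back in s: F(s) = exp(3*s - 4).
Then F(1) - F(0) = (exp(-1)) - (exp(-4)) = -(1 - exp(3))*exp(-4).

-(1 - exp(3))*exp(-4)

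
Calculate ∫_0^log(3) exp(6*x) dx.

Let u = exp(x), so du = exp(x) dx. When x = 0, u = 1; when x = log(3), u = 3.
The integral becomes ∫ u**5 du from 1 to 3, with antiderivative u**6/6.
Back in x: F(x) = exp(6*x)/6.
Then F(log(3)) - F(0) = (243/2) - (1/6) = 364/3.

364/3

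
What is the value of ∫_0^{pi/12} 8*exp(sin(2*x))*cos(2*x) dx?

-4 + 4*exp(1/2)

Let u = sin(2*x), so du = 2*cos(2*x) dx. When x = 0, u = 0; when x = pi/12, u = 1/2.
The integral becomes 4·∫ exp(u) du from 0 to 1/2, with antiderivative 4*exp(u).
Back in x: F(x) = 4*exp(sin(2*x)).
Then F(pi/12) - F(0) = (4*exp(1/2)) - (4) = -4 + 4*exp(1/2).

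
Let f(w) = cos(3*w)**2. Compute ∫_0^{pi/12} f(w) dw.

Use the identity cos^2(3*w) = (1 + cos(6*w))/2.
An antiderivative is F(w) = w/2 + sin(6*w)/12.
Then F(pi/12) - F(0) = (1/12 + pi/24) - (0) = 1/12 + pi/24.

1/12 + pi/24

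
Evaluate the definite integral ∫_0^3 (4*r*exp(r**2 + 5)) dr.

-2*(1 - exp(9))*exp(5)

Let u = r**2 + 5, so du = 2*r dr. When r = 0, u = 5; when r = 3, u = 14.
The integral becomes 2·∫ exp(u) du from 5 to 14, with antiderivative 2*exp(u).
Back in r: F(r) = 2*exp(r**2 + 5).
Then F(3) - F(0) = (2*exp(14)) - (2*exp(5)) = -2*(1 - exp(9))*exp(5).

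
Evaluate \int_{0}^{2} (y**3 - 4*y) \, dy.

-4

By the power rule, an antiderivative is F(y) = y**4/4 - 2*y**2.
Then F(2) - F(0) = (-4) - (0) = -4.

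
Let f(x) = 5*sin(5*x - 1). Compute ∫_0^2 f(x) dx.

Let u = 5*x - 1, so du = 5 dx. When x = 0, u = -1; when x = 2, u = 9.
The integral becomes ∫ sin(u) du from -1 to 9, with antiderivative -cos(u).
Back in x: F(x) = -cos(5*x - 1).
Then F(2) - F(0) = (-cos(9)) - (-cos(1)) = cos(1) - cos(9).

cos(1) - cos(9)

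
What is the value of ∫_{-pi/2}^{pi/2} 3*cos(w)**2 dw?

Use the identity cos^2(w) = (1 + cos(2*w))/2.
An antiderivative is F(w) = 3*w/2 + 3*sin(2*w)/4.
Then F(pi/2) - F(-pi/2) = (3*pi/4) - (-3*pi/4) = 3*pi/2.

3*pi/2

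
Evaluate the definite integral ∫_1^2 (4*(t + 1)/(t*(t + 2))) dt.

log(64/9)

Factor the denominator: t**2 + 2*t = (t + 2)t.
Partial fractions: 4*(t + 1)/(t*(t + 2)) = 2/(t + 2) + 2/t.
An antiderivative is F(t) = 2*log(t) + 2*log(t + 2).
Then F(2) - F(1) = (log(64)) - (log(9)) = log(64/9).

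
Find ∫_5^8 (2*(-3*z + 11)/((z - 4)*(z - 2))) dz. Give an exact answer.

-7*log(2)

Factor the denominator: z**2 - 6*z + 8 = (z - 2)(z - 4).
Partial fractions: 2*(-3*z + 11)/((z - 4)*(z - 2)) = -5/(z - 2) - 1/(z - 4).
An antiderivative is F(z) = -log(z - 4) - 5*log(z - 2).
Then F(8) - F(5) = (-5*log(3) - 7*log(2)) - (-5*log(3)) = -7*log(2).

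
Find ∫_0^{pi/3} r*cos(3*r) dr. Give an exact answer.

-2/9

Integrate by parts once (u = r, dv = cos(3*r) dr).
An antiderivative is F(r) = r*sin(3*r)/3 + cos(3*r)/9.
Then F(pi/3) - F(0) = (-1/9) - (1/9) = -2/9.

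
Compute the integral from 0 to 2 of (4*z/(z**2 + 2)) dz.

log(9)

Let u = z**2 + 2, so du = 2*z dz. When z = 0, u = 2; when z = 2, u = 6.
The integral becomes 2·∫ 1/u du from 2 to 6, with antiderivative 2*log(u).
Back in z: F(z) = 2*log(z**2 + 2).
Then F(2) - F(0) = (log(36)) - (log(4)) = log(9).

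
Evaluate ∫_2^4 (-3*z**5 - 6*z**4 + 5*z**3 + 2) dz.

-14512/5

By the power rule, an antiderivative is F(z) = -z**6/2 - 6*z**5/5 + 5*z**4/4 + 2*z.
Then F(4) - F(2) = (-14744/5) - (-232/5) = -14512/5.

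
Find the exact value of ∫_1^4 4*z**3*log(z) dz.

-255/4 + 512*log(2)

Integrate by parts once (u = ln z, dv = 4*z**3 dz).
An antiderivative is F(z) = z**4*(4*log(z) - 1)/4.
Then F(4) - F(1) = (-64 + 512*log(2)) - (-1/4) = -255/4 + 512*log(2).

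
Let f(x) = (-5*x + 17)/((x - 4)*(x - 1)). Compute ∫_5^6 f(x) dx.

Factor the denominator: x**2 - 5*x + 4 = (x - 1)(x - 4).
Partial fractions: (-5*x + 17)/((x - 4)*(x - 1)) = -4/(x - 1) - 1/(x - 4).
An antiderivative is F(x) = -log(x - 4) - 4*log(x - 1).
Then F(6) - F(5) = (-4*log(5) - log(2)) - (-8*log(2)) = -4*log(5) + 7*log(2).

-4*log(5) + 7*log(2)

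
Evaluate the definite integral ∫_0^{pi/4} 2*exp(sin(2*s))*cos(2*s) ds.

Let u = sin(2*s), so du = 2*cos(2*s) ds. When s = 0, u = 0; when s = pi/4, u = 1.
The integral becomes ∫ exp(u) du from 0 to 1, with antiderivative exp(u).
Back in s: F(s) = exp(sin(2*s)).
Then F(pi/4) - F(0) = (E) - (1) = -1 + E.

-1 + E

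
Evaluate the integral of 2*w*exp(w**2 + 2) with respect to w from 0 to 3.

-exp(2) + exp(11)

Let u = w**2 + 2, so du = 2*w dw. When w = 0, u = 2; when w = 3, u = 11.
The integral becomes ∫ exp(u) du from 2 to 11, with antiderivative exp(u).
Back in w: F(w) = exp(w**2 + 2).
Then F(3) - F(0) = (exp(11)) - (exp(2)) = -exp(2) + exp(11).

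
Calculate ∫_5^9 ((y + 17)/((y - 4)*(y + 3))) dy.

-2*log(3) + 2*log(2) + 3*log(5)

Factor the denominator: y**2 - y - 12 = (y + 3)(y - 4).
Partial fractions: (y + 17)/((y - 4)*(y + 3)) = -2/(y + 3) + 3/(y - 4).
An antiderivative is F(y) = 3*log(y - 4) - 2*log(y + 3).
Then F(9) - F(5) = (-4*log(2) - 2*log(3) + 3*log(5)) - (-log(64)) = -2*log(3) + 2*log(2) + 3*log(5).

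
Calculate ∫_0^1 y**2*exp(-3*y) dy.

2/27 - 17*exp(-3)/27

Integrate by parts twice (u = y^2, dv = exp(-3*y) dy).
An antiderivative is F(y) = (-9*y**2 - 6*y - 2)*exp(-3*y)/27.
Then F(1) - F(0) = (-17*exp(-3)/27) - (-2/27) = 2/27 - 17*exp(-3)/27.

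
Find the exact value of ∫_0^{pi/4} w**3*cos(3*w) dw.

-sqrt(2)*pi**2/96 - sqrt(2)*pi/36 + sqrt(2)/27 + 2/27 + sqrt(2)*pi**3/384

Integrate by parts 3 times (u = w^3, dv = cos(3*w) dw).
An antiderivative is F(w) = w**3*sin(3*w)/3 + w**2*cos(3*w)/3 - 2*w*sin(3*w)/9 - 2*cos(3*w)/27.
Then F(pi/4) - F(0) = (sqrt(2)*(-36*pi**2 - 96*pi + 128 + 9*pi**3)/3456) - (-2/27) = -sqrt(2)*pi**2/96 - sqrt(2)*pi/36 + sqrt(2)/27 + 2/27 + sqrt(2)*pi**3/384.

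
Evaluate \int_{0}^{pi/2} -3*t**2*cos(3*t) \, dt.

-2/9 + pi**2/4

Integrate by parts twice (u = t^2, dv = -3*cos(3*t) dt).
An antiderivative is F(t) = -t**2*sin(3*t) - 2*t*cos(3*t)/3 + 2*sin(3*t)/9.
Then F(pi/2) - F(0) = (-2/9 + pi**2/4) - (0) = -2/9 + pi**2/4.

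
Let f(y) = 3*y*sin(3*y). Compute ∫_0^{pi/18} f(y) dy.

-sqrt(3)*pi/36 + 1/6

Integrate by parts once (u = y, dv = 3*sin(3*y) dy).
An antiderivative is F(y) = -y*cos(3*y) + sin(3*y)/3.
Then F(pi/18) - F(0) = (-sqrt(3)*pi/36 + 1/6) - (0) = -sqrt(3)*pi/36 + 1/6.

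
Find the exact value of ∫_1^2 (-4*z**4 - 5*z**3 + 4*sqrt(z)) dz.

By the power rule, an antiderivative is F(z) = -4*z**5/5 - 5*z**4/4 + 8*z**(3/2)/3.
Then F(2) - F(1) = (-228/5 + 16*sqrt(2)/3) - (37/60) = -2773/60 + 16*sqrt(2)/3.

-2773/60 + 16*sqrt(2)/3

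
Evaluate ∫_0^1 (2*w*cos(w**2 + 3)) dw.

Let u = w**2 + 3, so du = 2*w dw. When w = 0, u = 3; when w = 1, u = 4.
The integral becomes ∫ cos(u) du from 3 to 4, with antiderivative sin(u).
Back in w: F(w) = sin(w**2 + 3).
Then F(1) - F(0) = (sin(4)) - (sin(3)) = sin(4) - sin(3).

sin(4) - sin(3)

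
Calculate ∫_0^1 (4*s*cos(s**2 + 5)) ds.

2*sin(6) - 2*sin(5)

Let u = s**2 + 5, so du = 2*s ds. When s = 0, u = 5; when s = 1, u = 6.
The integral becomes 2·∫ cos(u) du from 5 to 6, with antiderivative 2*sin(u).
Back in s: F(s) = 2*sin(s**2 + 5).
Then F(1) - F(0) = (2*sin(6)) - (2*sin(5)) = 2*sin(6) - 2*sin(5).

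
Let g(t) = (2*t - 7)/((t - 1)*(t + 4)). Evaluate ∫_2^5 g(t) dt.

log(27/32)

Factor the denominator: t**2 + 3*t - 4 = (t + 4)(t - 1).
Partial fractions: (2*t - 7)/((t - 1)*(t + 4)) = 3/(t + 4) - 1/(t - 1).
An antiderivative is F(t) = -log(t - 1) + 3*log(t + 4).
Then F(5) - F(2) = (-2*log(2) + 6*log(3)) - (3*log(2) + 3*log(3)) = log(27/32).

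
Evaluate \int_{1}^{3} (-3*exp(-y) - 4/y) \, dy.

An antiderivative is F(y) = -4*log(y) + 3*exp(-y).
Then F(3) - F(1) = (-4*log(3) + 3*exp(-3)) - (3*exp(-1)) = -4*log(3) - 3*exp(-1) + 3*exp(-3).

-4*log(3) - 3*exp(-1) + 3*exp(-3)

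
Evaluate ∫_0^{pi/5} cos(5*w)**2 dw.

Use the identity cos^2(5*w) = (1 + cos(10*w))/2.
An antiderivative is F(w) = w/2 + sin(10*w)/20.
Then F(pi/5) - F(0) = (pi/10) - (0) = pi/10.

pi/10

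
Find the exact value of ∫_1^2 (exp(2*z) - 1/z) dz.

-exp(2)/2 - log(2) + exp(4)/2

An antiderivative is F(z) = exp(2*z)/2 - log(z).
Then F(2) - F(1) = (-log(2) + exp(4)/2) - (exp(2)/2) = -exp(2)/2 - log(2) + exp(4)/2.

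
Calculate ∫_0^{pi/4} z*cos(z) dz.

-1 + sqrt(2)*pi/8 + sqrt(2)/2

Integrate by parts once (u = z, dv = cos(z) dz).
An antiderivative is F(z) = z*sin(z) + cos(z).
Then F(pi/4) - F(0) = (sqrt(2)*(pi + 4)/8) - (1) = -1 + sqrt(2)*pi/8 + sqrt(2)/2.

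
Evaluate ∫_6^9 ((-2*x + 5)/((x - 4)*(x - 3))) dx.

Factor the denominator: x**2 - 7*x + 12 = (x - 3)(x - 4).
Partial fractions: (-2*x + 5)/((x - 4)*(x - 3)) = 1/(x - 3) - 3/(x - 4).
An antiderivative is F(x) = -3*log(x - 4) + log(x - 3).
Then F(9) - F(6) = (-3*log(5) + log(2) + log(3)) - (log(3/8)) = -3*log(5) + 4*log(2).

-3*log(5) + 4*log(2)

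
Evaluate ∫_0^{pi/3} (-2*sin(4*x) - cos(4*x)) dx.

An antiderivative is F(x) = -sin(4*x)/4 + cos(4*x)/2.
Then F(pi/3) - F(0) = (-1/4 + sqrt(3)/8) - (1/2) = -3/4 + sqrt(3)/8.

-3/4 + sqrt(3)/8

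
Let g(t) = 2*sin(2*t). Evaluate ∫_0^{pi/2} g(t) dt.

An antiderivative is F(t) = -cos(2*t).
Then F(pi/2) - F(0) = (1) - (-1) = 2.

2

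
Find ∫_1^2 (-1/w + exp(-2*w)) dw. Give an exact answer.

An antiderivative is F(w) = -log(w) - exp(-2*w)/2.
Then F(2) - F(1) = (-log(2) - exp(-4)/2) - (-exp(-2)/2) = -log(2) - exp(-4)/2 + exp(-2)/2.

-log(2) - exp(-4)/2 + exp(-2)/2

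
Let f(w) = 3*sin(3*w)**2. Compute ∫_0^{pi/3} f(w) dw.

pi/2

Use the identity sin^2(3*w) = (1 - cos(6*w))/2.
An antiderivative is F(w) = 3*w/2 - sin(6*w)/4.
Then F(pi/3) - F(0) = (pi/2) - (0) = pi/2.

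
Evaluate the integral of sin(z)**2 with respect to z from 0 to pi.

pi/2

Use the identity sin^2(z) = (1 - cos(2*z))/2.
An antiderivative is F(z) = z/2 - sin(2*z)/4.
Then F(pi) - F(0) = (pi/2) - (0) = pi/2.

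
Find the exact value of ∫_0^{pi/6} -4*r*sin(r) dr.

Integrate by parts once (u = r, dv = -4*sin(r) dr).
An antiderivative is F(r) = 4*r*cos(r) - 4*sin(r).
Then F(pi/6) - F(0) = (-2 + sqrt(3)*pi/3) - (0) = -2 + sqrt(3)*pi/3.

-2 + sqrt(3)*pi/3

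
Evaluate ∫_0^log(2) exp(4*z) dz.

Let u = exp(z), so du = exp(z) dz. When z = 0, u = 1; when z = log(2), u = 2.
The integral becomes ∫ u**3 du from 1 to 2, with antiderivative u**4/4.
Back in z: F(z) = exp(4*z)/4.
Then F(log(2)) - F(0) = (4) - (1/4) = 15/4.

15/4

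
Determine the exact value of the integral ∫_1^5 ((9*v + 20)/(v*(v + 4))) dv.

Factor the denominator: v**2 + 4*v = (v + 4)v.
Partial fractions: (9*v + 20)/(v*(v + 4)) = 4/(v + 4) + 5/v.
An antiderivative is F(v) = 5*log(v) + 4*log(v + 4).
Then F(5) - F(1) = (5*log(5) + 8*log(3)) - (4*log(5)) = log(5) + 8*log(3).

log(5) + 8*log(3)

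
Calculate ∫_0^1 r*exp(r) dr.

Integrate by parts once (u = r, dv = exp(r) dr).
An antiderivative is F(r) = (r - 1)*exp(r).
Then F(1) - F(0) = (0) - (-1) = 1.

1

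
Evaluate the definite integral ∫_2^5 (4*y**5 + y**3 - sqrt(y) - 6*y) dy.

By the power rule, an antiderivative is F(y) = 2*y**6/3 + y**4/4 - 2*y**(3/2)/3 - 3*y**2.
Then F(5) - F(2) = (125975/12 - 10*sqrt(5)/3) - (104/3 - 4*sqrt(2)/3) = -10*sqrt(5)/3 + 4*sqrt(2)/3 + 41853/4.

-10*sqrt(5)/3 + 4*sqrt(2)/3 + 41853/4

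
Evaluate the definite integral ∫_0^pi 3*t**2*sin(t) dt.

-12 + 3*pi**2

Integrate by parts twice (u = t^2, dv = 3*sin(t) dt).
An antiderivative is F(t) = -3*t**2*cos(t) + 6*t*sin(t) + 6*cos(t).
Then F(pi) - F(0) = (-6 + 3*pi**2) - (6) = -12 + 3*pi**2.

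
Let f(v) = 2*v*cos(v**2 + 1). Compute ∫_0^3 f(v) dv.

Let u = v**2 + 1, so du = 2*v dv. When v = 0, u = 1; when v = 3, u = 10.
The integral becomes ∫ cos(u) du from 1 to 10, with antiderivative sin(u).
Back in v: F(v) = sin(v**2 + 1).
Then F(3) - F(0) = (sin(10)) - (sin(1)) = -sin(1) + sin(10).

-sin(1) + sin(10)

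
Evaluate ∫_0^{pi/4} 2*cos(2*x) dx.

1

An antiderivative is F(x) = sin(2*x).
Then F(pi/4) - F(0) = (1) - (0) = 1.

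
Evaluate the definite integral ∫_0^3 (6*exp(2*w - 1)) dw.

-(3 - 3*exp(6))*exp(-1)

Let u = 2*w - 1, so du = 2 dw. When w = 0, u = -1; when w = 3, u = 5.
The integral becomes 3·∫ exp(u) du from -1 to 5, with antiderivative 3*exp(u).
Back in w: F(w) = 3*exp(2*w - 1).
Then F(3) - F(0) = (3*exp(5)) - (3*exp(-1)) = -(3 - 3*exp(6))*exp(-1).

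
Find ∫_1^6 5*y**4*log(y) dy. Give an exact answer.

-1555 + 7776*log(2) + 7776*log(3)

Integrate by parts once (u = ln y, dv = 5*y**4 dy).
An antiderivative is F(y) = y**5*(5*log(y) - 1)/5.
Then F(6) - F(1) = (-7776/5 + 7776*log(2) + 7776*log(3)) - (-1/5) = -1555 + 7776*log(2) + 7776*log(3).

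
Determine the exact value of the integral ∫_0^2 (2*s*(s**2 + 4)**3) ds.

Let u = s**2 + 4, so du = 2*s ds. When s = 0, u = 4; when s = 2, u = 8.
The integral becomes ∫ u**3 du from 4 to 8, with antiderivative u**4/4.
Back in s: F(s) = (s**2 + 4)**4/4.
Then F(2) - F(0) = (1024) - (64) = 960.

960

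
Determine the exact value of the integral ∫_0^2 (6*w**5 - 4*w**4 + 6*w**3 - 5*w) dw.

By the power rule, an antiderivative is F(w) = w**6 - 4*w**5/5 + 3*w**4/2 - 5*w**2/2.
Then F(2) - F(0) = (262/5) - (0) = 262/5.

262/5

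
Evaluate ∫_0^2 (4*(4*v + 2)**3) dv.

Let u = 4*v + 2, so du = 4 dv. When v = 0, u = 2; when v = 2, u = 10.
The integral becomes ∫ u**3 du from 2 to 10, with antiderivative u**4/4.
Back in v: F(v) = (4*v + 2)**4/4.
Then F(2) - F(0) = (2500) - (4) = 2496.

2496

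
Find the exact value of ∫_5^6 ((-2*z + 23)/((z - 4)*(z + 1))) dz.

Factor the denominator: z**2 - 3*z - 4 = (z + 1)(z - 4).
Partial fractions: (-2*z + 23)/((z - 4)*(z + 1)) = -5/(z + 1) + 3/(z - 4).
An antiderivative is F(z) = 3*log(z - 4) - 5*log(z + 1).
Then F(6) - F(5) = (-5*log(7) + 3*log(2)) - (-5*log(3) - 5*log(2)) = -5*log(7) + 5*log(3) + 8*log(2).

-5*log(7) + 5*log(3) + 8*log(2)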